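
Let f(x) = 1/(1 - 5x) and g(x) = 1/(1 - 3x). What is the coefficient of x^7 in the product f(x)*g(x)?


The coefficient of x^n in f*g is the Cauchy product: sum_{k=0}^{n} a^k * b^(n-k).
With a=5, b=3, n=7:
sum_{k=0}^{7} 5^k * 3^(7-k)
= 192032

192032


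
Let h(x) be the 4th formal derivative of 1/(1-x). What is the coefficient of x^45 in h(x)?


Differentiating 4 times: d^4/dx^4 [1/(1-x)] = 4!/(1-x)^5.
The expansion 1/(1-x)^5 = sum_{k>=0} C(k+4, 4) x^k, so the coefficient of x^n in 4!/(1-x)^5 is 4! * C(n+4, 4).
For n = 45: 24 * C(49, 4) = 24 * 211876 = 5085024

5085024


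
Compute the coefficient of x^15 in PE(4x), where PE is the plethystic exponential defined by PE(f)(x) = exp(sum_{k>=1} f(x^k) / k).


With f(x) = 4x, the exponent is sum_{k>=1} 4 x^k / k = 4 * (-ln(1 - x)). Exponentiating:
PE(4x) = exp(-4 ln(1 - x)) = 1/(1 - x)^4.
By the negative binomial expansion, [x^n] 1/(1 - x)^4 = C(n + 3, 3).
For n = 15: C(18, 3) = 816.

816


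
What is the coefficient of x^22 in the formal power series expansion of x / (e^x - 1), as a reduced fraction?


The exponential generating function for Bernoulli numbers is
x / (e^x - 1) = sum_{k>=0} B_k x^k / k!.
So the coefficient of x^22 in x / (e^x - 1) is B_22 / 22!.
Computing: B_22 = 854513/138, 22! = 1124000727777607680000, giving
854513/138 / 1124000727777607680000 = 77683/14101100039391805440000.

77683/14101100039391805440000


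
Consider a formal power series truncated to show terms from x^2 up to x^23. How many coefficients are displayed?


From x^2 to x^23 inclusive, the count is 23 - 2 + 1 = 22.

22


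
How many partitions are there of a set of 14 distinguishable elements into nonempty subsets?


Bell_14 can be computed from the Bell triangle or from Dobinski's identity Bell_n = (1/e) * sum_{k>=0} k^n / k!.
Computing Bell_14 = 190899322.

190899322


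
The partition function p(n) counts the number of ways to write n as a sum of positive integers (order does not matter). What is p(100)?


Using the generating function prod_{k>=1} 1/(1-x^k), we compute p(100).
By dynamic programming over parts 1 through 100:
p(100) = 190569292

190569292


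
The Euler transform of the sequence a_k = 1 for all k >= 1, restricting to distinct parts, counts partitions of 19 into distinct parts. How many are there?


Partitions of 19 into distinct parts can be computed via generating function.
Product (1+x)(1+x^2)(1+x^3)...
The coefficient of x^19 = 54

54


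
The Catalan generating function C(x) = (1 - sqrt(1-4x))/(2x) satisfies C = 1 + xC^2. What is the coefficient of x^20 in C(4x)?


Substituting x -> 4x scales the n-th coefficient by 4^n, so [x^20] C(4x) = 4^20 * C_20.
C_20 = C(2*20, 20)/(21) = 137846528820/21 = 6564120420.
So 4^20 * 6564120420 = 1099511627776 * 6564120420 = 7217326727911880785920.

7217326727911880785920


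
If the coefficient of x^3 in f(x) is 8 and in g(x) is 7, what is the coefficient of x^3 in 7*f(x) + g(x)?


Scalar multiplication scales coefficients: 7 * 8 = 56.
Then add the g coefficient: 56 + 7
= 63

63


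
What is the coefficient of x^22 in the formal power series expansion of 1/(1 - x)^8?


The negative binomial / multiset identity is
1/(1 - x)^r = sum_{k>=0} C(k + r - 1, r - 1) x^k.
Here r = 8 and k = 22, so the coefficient is
C(22 + 7, 7) = C(29, 7)
= 1560780

1560780


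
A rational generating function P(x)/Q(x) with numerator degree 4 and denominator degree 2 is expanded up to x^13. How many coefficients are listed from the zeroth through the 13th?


Expanding up to x^13 gives the coefficients for x^0, x^1, ..., x^13.
That is 13 + 1 = 14 coefficients in total.

14


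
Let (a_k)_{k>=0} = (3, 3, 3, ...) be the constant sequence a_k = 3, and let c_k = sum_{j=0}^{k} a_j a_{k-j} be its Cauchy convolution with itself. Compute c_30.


Since a_j = 3 for all j >= 0, the convolution sum becomes
c_k = sum_{j=0}^{k} 3 * 3 = 9 * (k + 1).
Equivalently, the generating function of (a_k) is 3/(1 - x) and its square is 9/(1 - x)^2 = sum_{k>=0} 9(k + 1) x^k.
For k = 30: 9 * 31 = 279.

279


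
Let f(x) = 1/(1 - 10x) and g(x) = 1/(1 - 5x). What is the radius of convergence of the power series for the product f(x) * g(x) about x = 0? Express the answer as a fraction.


The radius of 1/(1 - 10x) is 1/10 (nearest singularity at x = 1/10), and the radius of 1/(1 - 5x) is 1/5.
The product f(x)*g(x) = 1/((1 - 10x)(1 - 5x)) has singularities at both 1/10 and 1/5, so its radius of convergence is the distance to the nearest one:
min(1/10, 1/5) = 1/10.

1/10


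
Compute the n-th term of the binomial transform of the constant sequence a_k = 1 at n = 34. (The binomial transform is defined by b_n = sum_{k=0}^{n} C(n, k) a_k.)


With a_k = 1 for all k, b_n = sum_{k=0}^{n} C(n, k) = 2^n by the binomial theorem.
For n = 34: 2^34 = 17179869184.

17179869184


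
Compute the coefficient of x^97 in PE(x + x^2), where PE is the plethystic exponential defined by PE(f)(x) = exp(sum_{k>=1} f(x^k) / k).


With f(x) = x + x^2, the exponent is sum_{k>=1} (x^k + x^(2k)) / k = -ln(1 - x) - ln(1 - x^2). Exponentiating:
PE(x + x^2) = 1 / ((1 - x)(1 - x^2)).
This is the generating function for partitions of n into parts of size 1 or 2. The number of 2's can be any j in 0..48, and the rest are 1's, so
[x^97] = floor(97/2) + 1 = 49.

49


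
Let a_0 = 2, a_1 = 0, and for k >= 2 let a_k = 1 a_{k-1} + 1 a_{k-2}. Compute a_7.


Iterating the recurrence forward:
a_0 = 2
a_1 = 0
a_2 = 1*0 + 1*2 = 2
a_3 = 1*2 + 1*0 = 2
a_4 = 1*2 + 1*2 = 4
a_5 = 1*4 + 1*2 = 6
a_6 = 1*6 + 1*4 = 10
a_7 = 1*10 + 1*6 = 16
So a_7 = 16.

16


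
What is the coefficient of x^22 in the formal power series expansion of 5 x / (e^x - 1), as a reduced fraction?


The exponential generating function for Bernoulli numbers is
x / (e^x - 1) = sum_{k>=0} B_k x^k / k!.
So the coefficient of x^22 in 5 x / (e^x - 1) is 5 B_22 / 22!.
Computing: B_22 = 854513/138, 22! = 1124000727777607680000, giving
5 * 854513/138 / 1124000727777607680000 = 77683/2820220007878361088000.

77683/2820220007878361088000


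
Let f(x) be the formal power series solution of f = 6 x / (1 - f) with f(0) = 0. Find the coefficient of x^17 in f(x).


Apply Lagrange inversion: f = 6 x * phi(f) with phi(t) = 1/(1 - t), so
[x^n] f = 6^n * (1/n) [t^(n-1)] phi(t)^n = 6^n * (1/n) [t^(n-1)] (1 - t)^(-n) = 6^n * (1/n) C(2n - 2, n - 1) = 6^n * C_{n-1}.
For n = 17: C_16 = C(32, 16) / 17 = 601080390/17 = 35357670.
With the 6^17 = 16926659444736 factor, the coefficient is 16926659444736 * 35357670 = 598487238849358725120.

598487238849358725120


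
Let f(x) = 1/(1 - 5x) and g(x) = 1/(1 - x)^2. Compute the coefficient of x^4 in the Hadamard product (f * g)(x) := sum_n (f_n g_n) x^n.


f has coefficients f_k = 5^k. For g = 1/(1 - x)^2 the coefficient is g_k = C(k + 1, 1) = k + 1. The Hadamard coefficient is (f * g)_k = 5^k * (k + 1).
For k = 4: 5^4 * 5 = 625 * 5 = 3125.

3125


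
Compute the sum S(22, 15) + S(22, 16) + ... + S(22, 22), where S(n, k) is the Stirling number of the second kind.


By definition, S(n, k) counts partitions of an n-set into exactly k nonempty blocks.
Computing row n = 22 for k = 15..22:
S(22, k): 345615943200, 26046574004, 1404142047, 53374629, 1389850, 23485, 231, 1
Sum = 373121447447.

373121447447


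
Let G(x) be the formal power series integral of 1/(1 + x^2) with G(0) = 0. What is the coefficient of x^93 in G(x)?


1/(1 + x^2) = sum_{j>=0} (-1)^j x^(2j). Integrating termwise with G(0) = 0:
G(x) = sum_{j>=0} (-1)^j x^(2j+1) / (2j+1) = arctan(x).
Only odd powers are nonzero. For x^93 write 93 = 2*46 + 1, giving
(-1)^46 / 93 = 1/93 = 1/93.

1/93


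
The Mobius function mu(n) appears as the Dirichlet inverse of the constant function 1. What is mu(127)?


127 = 127 (all distinct primes).
mu(127) = (-1)^1 = -1

-1


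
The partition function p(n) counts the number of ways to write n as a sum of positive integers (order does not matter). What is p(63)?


Using the generating function prod_{k>=1} 1/(1-x^k), we compute p(63).
By dynamic programming over parts 1 through 63:
p(63) = 1505499

1505499


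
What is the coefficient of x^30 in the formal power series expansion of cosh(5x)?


The Maclaurin series is cosh(t) = sum_{m>=0} t^(2m) / (2m)!, so substituting t = 5x, only even powers of x are nonzero, with coefficient of x^(2m) equal to 5^(2m) / (2m)!.
For x^30 the coefficient is 5^30/30! = 931322574615478515625/265252859812191058636308480000000 = 11920928955078125/3395236605596045550544748544.

11920928955078125/3395236605596045550544748544


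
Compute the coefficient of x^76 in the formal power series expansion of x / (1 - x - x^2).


Let f(x) = sum_{k>=0} a_k x^k. Multiplying f(x) * (1 - x - x^2) = x and matching coefficients gives a_0 = 0, a_1 = 1, and a_k = a_{k-1} + a_{k-2} for k >= 2. These are the Fibonacci numbers F_k.
Iterating from F_0 = 0, F_1 = 1:
F_0=0, F_1=1, F_2=1, F_3=2, F_4=3, F_5=5, F_6=8, F_7=13, F_8=21, F_9=34, ...
F_76 = 3416454622906707.

3416454622906707


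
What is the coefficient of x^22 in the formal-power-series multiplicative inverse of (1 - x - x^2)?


Let the inverse be f(x) = sum_{k>=0} a_k x^k. From f(x) * (1 - x - x^2) = 1 and matching coefficients:
 x^0: a_0 = 1.
 x^1: a_1 - a_0 = 0, so a_1 = 1.
 x^k (k >= 2): a_k - a_{k-1} - a_{k-2} = 0, i.e. a_k = a_{k-1} + a_{k-2}.
This is the Fibonacci-type recurrence shifted so that a_0 = a_1 = 1.
Iterating: a_0=1, a_1=1, a_2=2, a_3=3, a_4=5, a_5=8, a_6=13, a_7=21, a_8=34, a_9=55, ...
a_22 = 28657.

28657


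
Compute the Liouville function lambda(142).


The Liouville function is lambda(k) = (-1)^Omega(k), where Omega(k) counts the prime factors of k with multiplicity.
Factoring: 142 = 2 * 71, so Omega(142) = 2.
lambda(142) = (-1)^2 = 1.

1


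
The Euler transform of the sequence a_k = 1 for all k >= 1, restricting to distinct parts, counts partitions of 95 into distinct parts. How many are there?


Partitions of 95 into distinct parts can be computed via generating function.
Product (1+x)(1+x^2)(1+x^3)...
The coefficient of x^95 = 291874

291874


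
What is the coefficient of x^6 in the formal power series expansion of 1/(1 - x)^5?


The expansion 1/(1 - x)^r = sum_{k>=0} C(k + r - 1, r - 1) x^k follows from the multiset / negative-binomial theorem (or from repeated differentiation of the geometric series).
For r = 5 and k = 6:
C(10, 4) = 3628800 / (24 * 720) = 210.

210


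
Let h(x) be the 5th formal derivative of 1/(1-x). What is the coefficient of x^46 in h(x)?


Differentiating 5 times: d^5/dx^5 [1/(1-x)] = 5!/(1-x)^6.
The expansion 1/(1-x)^6 = sum_{k>=0} C(k+5, 5) x^k, so the coefficient of x^n in 5!/(1-x)^6 is 5! * C(n+5, 5).
For n = 46: 120 * C(51, 5) = 120 * 2349060 = 281887200

281887200


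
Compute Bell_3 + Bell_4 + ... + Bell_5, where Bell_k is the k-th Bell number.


Recall Bell_k counts set partitions of a k-set (with Bell_0 = 1 by convention).
Bell_3 through Bell_5: 5, 15, 52
Sum = 5 + 15 + 52 = 72.

72


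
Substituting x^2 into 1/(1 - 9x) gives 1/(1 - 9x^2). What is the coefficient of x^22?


The coefficient of x^(2m) in 1/(1 - 9x^2) is 9^m.
With n = 22 = 2*11, the coefficient is 9^11 = 31381059609.

31381059609


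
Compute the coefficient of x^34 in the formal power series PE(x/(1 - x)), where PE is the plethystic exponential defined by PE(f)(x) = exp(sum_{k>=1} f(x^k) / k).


For f(x) = x/(1 - x) we have
sum_{k>=1} f(x^k) / k = sum_{k>=1} (1/k) * x^k / (1 - x^k) = sum_{k, m >= 1} x^(k m) / k,
which after exponentiating simplifies to
PE(x/(1 - x)) = prod_{k>=1} 1 / (1 - x^k).
This is the generating function for the partition function p(n), so the coefficient of x^34 is p(34).
Computing p(34) by dynamic programming over parts 1, 2, ..., 34: p(34) = 12310.

12310


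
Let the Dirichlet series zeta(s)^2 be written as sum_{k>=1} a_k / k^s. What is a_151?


The Dirichlet convolution of the constant function 1 with itself gives (1 * 1)(k) = sum_{d | k} 1 = d(k), the number of positive divisors of k.
Since zeta(s) = sum_{k>=1} 1/k^s, we have zeta(s)^2 = sum_{k>=1} d(k)/k^s, so a_k = d(k).
For k = 151: the divisors are 1, 151.
Count = 2.

2


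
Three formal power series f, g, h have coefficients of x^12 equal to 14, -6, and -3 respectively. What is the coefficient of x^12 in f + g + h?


Series addition is componentwise:
14 + -6 + -3
= 5

5


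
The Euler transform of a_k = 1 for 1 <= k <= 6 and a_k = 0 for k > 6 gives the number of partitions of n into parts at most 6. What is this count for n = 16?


Partitions of 16 into parts at most 6:
Using generating function (1-x)^(-1)(1-x^2)^(-1)...(1-x^6)^(-1),
the coefficient of x^16 = 136

136


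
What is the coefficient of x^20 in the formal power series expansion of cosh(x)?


The Maclaurin series is cosh(t) = sum_{m>=0} t^(2m) / (2m)!, so substituting t = x, only even powers of x are nonzero, with coefficient of x^(2m) equal to 1 / (2m)!.
For x^20 the coefficient is 1/20! = 1/2432902008176640000 = 1/2432902008176640000.

1/2432902008176640000


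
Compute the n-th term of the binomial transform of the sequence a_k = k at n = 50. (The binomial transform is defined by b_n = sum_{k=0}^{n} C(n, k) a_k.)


With a_k = k, b_n = sum_{k=0}^{n} C(n, k) k. Using k * C(n, k) = n * C(n-1, k-1) gives b_n = n * sum_{k>=1} C(n-1, k-1) = n * 2^(n-1).
For n = 50: 50 * 2^49 = 50 * 562949953421312 = 28147497671065600.

28147497671065600


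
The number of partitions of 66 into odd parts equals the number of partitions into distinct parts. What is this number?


Computing partitions of 66 into odd parts (1, 3, 5, ...):
Using the generating function prod_{k>=0} 1/(1-x^(2k+1)),
the count is 20132

20132


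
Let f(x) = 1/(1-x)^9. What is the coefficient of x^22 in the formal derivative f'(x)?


Differentiate: d/dx [ 1/(1-x)^r ] = r / (1-x)^(r+1).
Here r = 9, so f'(x) = 9 / (1-x)^10.
The expansion of 1/(1-x)^(r+1) has coefficient of x^n equal to C(n+r, r).
So the coefficient of x^22 in f'(x) is
9 * C(31, 9) = 9 * 20160075 = 181440675

181440675


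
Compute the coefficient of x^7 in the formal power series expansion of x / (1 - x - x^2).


Let f(x) = sum_{k>=0} a_k x^k. Multiplying f(x) * (1 - x - x^2) = x and matching coefficients gives a_0 = 0, a_1 = 1, and a_k = a_{k-1} + a_{k-2} for k >= 2. These are the Fibonacci numbers F_k.
Iterating from F_0 = 0, F_1 = 1:
F_0=0, F_1=1, F_2=1, F_3=2, F_4=3, F_5=5, F_6=8, F_7=13
F_7 = 13.

13


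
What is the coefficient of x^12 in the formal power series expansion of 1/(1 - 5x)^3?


The general identity 1/(1 - c x)^r = sum_{k>=0} c^k C(k + r - 1, r - 1) x^k follows by substituting y = c x into 1/(1 - y)^r = sum_{k>=0} C(k + r - 1, r - 1) y^k.
For c = 5, r = 3, k = 12:
5^12 * C(14, 2) = 244140625 * 91 = 22216796875.

22216796875


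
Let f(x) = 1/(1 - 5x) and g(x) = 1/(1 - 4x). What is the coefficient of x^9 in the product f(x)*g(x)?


The coefficient of x^n in f*g is the Cauchy product: sum_{k=0}^{n} a^k * b^(n-k).
With a=5, b=4, n=9:
sum_{k=0}^{9} 5^k * 4^(9-k)
= 8717049

8717049


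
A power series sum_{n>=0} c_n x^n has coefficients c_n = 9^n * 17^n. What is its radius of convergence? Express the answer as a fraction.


By the root test (Cauchy-Hadamard), the radius is R = 1 / limsup_n |c_n|^(1/n).
Here |c_n|^(1/n) = (9^n * 17^n)^(1/n) = 9 * 17 = 153 for all n.
So R = 1/153 = 1/153.

1/153


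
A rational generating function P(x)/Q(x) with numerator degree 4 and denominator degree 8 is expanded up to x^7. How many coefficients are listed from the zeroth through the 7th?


Expanding up to x^7 gives the coefficients for x^0, x^1, ..., x^7.
That is 7 + 1 = 8 coefficients in total.

8


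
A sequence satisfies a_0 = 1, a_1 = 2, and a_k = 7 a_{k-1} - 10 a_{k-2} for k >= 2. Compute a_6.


The characteristic equation is t^2 - 7 t + 10 = 0, with roots r_1 = 5 and r_2 = 2 (so c_1 = r_1 + r_2, c_2 = -r_1 r_2 as required).
One can use the closed form a_n = A r_1^n + B r_2^n, but direct iteration is more reliable:
a_0 = 1, a_1 = 2, a_2 = 4, a_3 = 8, a_4 = 16, a_5 = 32, a_6 = 64.
So a_6 = 64.

64


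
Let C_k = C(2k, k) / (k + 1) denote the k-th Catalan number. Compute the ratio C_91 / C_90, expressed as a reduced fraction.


Using C_k = (2k)! / (k! (k+1)!), the ratio C_{k+1}/C_k simplifies to
C_{k+1}/C_k = [(2k+2)! / ((k+1)! (k+2)!)] * [k! (k+1)! / (2k)!]
 = (2k+2)(2k+1) / ((k+1)(k+2)) = 2(2k+1) / (k+2).
For k = 90: 2(2*90 + 1) / (90 + 2) = 362/92 = 181/46.

181/46


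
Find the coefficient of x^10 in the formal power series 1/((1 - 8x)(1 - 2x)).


By partial fractions or Cauchy convolution:
The coefficient equals sum_{k=0}^{10} 8^k * 2^(10-k).
= 1431655424

1431655424


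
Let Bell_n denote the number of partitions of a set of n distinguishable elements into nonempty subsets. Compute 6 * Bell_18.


Bell_18 can be computed from the Bell triangle or from Dobinski's identity Bell_n = (1/e) * sum_{k>=0} k^n / k!.
Computing Bell_18 = 682076806159.
Then 6 * 682076806159 = 4092460836954.

4092460836954


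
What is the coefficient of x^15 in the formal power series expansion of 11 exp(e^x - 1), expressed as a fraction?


exp(e^x - 1) is the exponential generating function for the Bell numbers Bell_k: exp(e^x - 1) = sum_{k>=0} Bell_k x^k / k!.
So the coefficient of x^15 in 11 exp(e^x - 1) is 11 Bell_15 / 15!.
Computing: Bell_15 = 1382958545 and 15! = 1307674368000, giving
11 * 1382958545/1307674368000 = 276591709/23775897600.

276591709/23775897600


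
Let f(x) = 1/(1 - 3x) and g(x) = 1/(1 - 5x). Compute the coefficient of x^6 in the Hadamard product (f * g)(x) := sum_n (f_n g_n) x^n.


f has coefficients f_k = 3^k and g has coefficients g_k = 5^k, so the Hadamard product has coefficient (f*g)_k = 3^k * 5^k = 15^k.
For k = 6: 15^6 = 11390625.

11390625


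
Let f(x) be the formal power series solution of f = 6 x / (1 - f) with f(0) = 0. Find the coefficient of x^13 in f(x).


Apply Lagrange inversion: f = 6 x * phi(f) with phi(t) = 1/(1 - t), so
[x^n] f = 6^n * (1/n) [t^(n-1)] phi(t)^n = 6^n * (1/n) [t^(n-1)] (1 - t)^(-n) = 6^n * (1/n) C(2n - 2, n - 1) = 6^n * C_{n-1}.
For n = 13: C_12 = C(24, 12) / 13 = 2704156/13 = 208012.
With the 6^13 = 13060694016 factor, the coefficient is 13060694016 * 208012 = 2716781083656192.

2716781083656192


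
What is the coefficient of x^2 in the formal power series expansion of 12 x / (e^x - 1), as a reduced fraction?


The exponential generating function for Bernoulli numbers is
x / (e^x - 1) = sum_{k>=0} B_k x^k / k!.
So the coefficient of x^2 in 12 x / (e^x - 1) is 12 B_2 / 2!.
Computing: B_2 = 1/6, 2! = 2, giving
12 * 1/6 / 2 = 1.

1


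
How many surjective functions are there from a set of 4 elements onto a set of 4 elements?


By inclusion-exclusion on which target elements are missed, the number of surjections from an n-set onto a k-set is
surj(n, k) = sum_{j=0}^{k} (-1)^j C(k, j) (k - j)^n.
Equivalently surj(n, k) = k! * S(n, k), where S(n, k) is the Stirling number of the second kind.
For n = 4, k = 4:
S(4, 4) = 1, so
surj = 4! * 1 = 24 * 1 = 24.

24


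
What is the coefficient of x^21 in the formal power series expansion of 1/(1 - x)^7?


The negative binomial / multiset identity is
1/(1 - x)^r = sum_{k>=0} C(k + r - 1, r - 1) x^k.
Here r = 7 and k = 21, so the coefficient is
C(21 + 6, 6) = C(27, 6)
= 296010

296010


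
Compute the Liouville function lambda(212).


The Liouville function is lambda(k) = (-1)^Omega(k), where Omega(k) counts the prime factors of k with multiplicity.
Factoring: 212 = 2 * 2 * 53, so Omega(212) = 3.
lambda(212) = (-1)^3 = -1.

-1


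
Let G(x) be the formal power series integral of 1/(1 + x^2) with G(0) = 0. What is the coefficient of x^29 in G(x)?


1/(1 + x^2) = sum_{j>=0} (-1)^j x^(2j). Integrating termwise with G(0) = 0:
G(x) = sum_{j>=0} (-1)^j x^(2j+1) / (2j+1) = arctan(x).
Only odd powers are nonzero. For x^29 write 29 = 2*14 + 1, giving
(-1)^14 / 29 = 1/29 = 1/29.

1/29


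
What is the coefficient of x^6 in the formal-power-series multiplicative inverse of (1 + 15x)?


The inverse is 1/(1 + 15x). Apply the geometric identity 1/(1 - y) = sum_{k>=0} y^k with y = -15x:
1/(1 + 15x) = sum_{k>=0} (-15)^k x^k.
So the coefficient of x^6 is (-15)^6 = 11390625.

11390625


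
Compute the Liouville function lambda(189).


The Liouville function is lambda(k) = (-1)^Omega(k), where Omega(k) counts the prime factors of k with multiplicity.
Factoring: 189 = 3 * 3 * 3 * 7, so Omega(189) = 4.
lambda(189) = (-1)^4 = 1.

1


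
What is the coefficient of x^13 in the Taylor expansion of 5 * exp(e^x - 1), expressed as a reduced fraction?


exp(e^x - 1) = sum_{k>=0} Bell_k x^k / k!, where Bell_k is the k-th Bell number.
So the coefficient of x^13 is 5 * Bell_13 / 13!.
Computing: Bell_13 = 27644437 and 13! = 6227020800, giving
5 * 27644437/6227020800 = 27644437/1245404160.

27644437/1245404160


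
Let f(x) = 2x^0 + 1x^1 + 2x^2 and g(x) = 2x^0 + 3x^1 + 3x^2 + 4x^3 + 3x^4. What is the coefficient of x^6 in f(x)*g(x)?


Cauchy product at x^6:
2*3
= 6

6


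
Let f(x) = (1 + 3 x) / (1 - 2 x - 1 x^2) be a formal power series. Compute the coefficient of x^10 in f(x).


Write f(x) = sum_{k>=0} a_k x^k. Multiplying both sides by 1 - 2 x - 1 x^2 gives
(1 - 2 x - 1 x^2) sum_{k>=0} a_k x^k = 1 + 3 x.
Matching coefficients:
 x^0: a_0 = 1
 x^1: a_1 - 2 a_0 = 3  =>  a_1 = 2*1 + 3 = 5
 x^k (k >= 2): a_k = 2 a_{k-1} + 1 a_{k-2}.
Iterating: a_2 = 11, a_3 = 27, a_4 = 65, a_5 = 157, a_6 = 379, a_7 = 915, a_8 = 2209, a_9 = 5333, a_10 = 12875.
So the coefficient of x^10 is 12875.

12875


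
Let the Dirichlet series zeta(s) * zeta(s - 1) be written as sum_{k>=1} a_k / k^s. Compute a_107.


Convolution gives a_k = sum_{d | k} d * 1 = sum_{d | k} d = sigma(k), the sum of positive divisors of k.
For k = 107, the divisors are 1, 107, so
sigma(107) = 1 + 107 = 108.

108


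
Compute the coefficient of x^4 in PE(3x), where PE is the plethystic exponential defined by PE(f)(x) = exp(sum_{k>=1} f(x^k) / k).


With f(x) = 3x, the exponent is sum_{k>=1} 3 x^k / k = 3 * (-ln(1 - x)). Exponentiating:
PE(3x) = exp(-3 ln(1 - x)) = 1/(1 - x)^3.
By the negative binomial expansion, [x^n] 1/(1 - x)^3 = C(n + 2, 2).
For n = 4: C(6, 2) = 15.

15


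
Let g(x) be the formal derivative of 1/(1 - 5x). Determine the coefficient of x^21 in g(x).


Differentiate termwise: d/dx sum_{k>=0} 5^k x^k = sum_{k>=1} k 5^k x^(k-1) = sum_{j>=0} (j+1) 5^(j+1) x^j.
Equivalently, d/dx [1/(1 - 5x)] = 5/(1 - 5x)^2.
For j = 21: 22 * 5^22 = 22 * 2384185791015625 = 52452087402343750.

52452087402343750


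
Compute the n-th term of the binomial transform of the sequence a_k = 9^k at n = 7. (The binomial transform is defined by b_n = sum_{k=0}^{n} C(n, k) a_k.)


With a_k = 9^k, b_n = sum_{k=0}^{n} C(n, k) 9^k = (1 + 9)^n by the binomial theorem.
For n = 7: (1 + 9)^7 = 10^7 = 10000000.

10000000


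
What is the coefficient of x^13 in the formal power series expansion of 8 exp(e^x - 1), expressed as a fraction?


exp(e^x - 1) is the exponential generating function for the Bell numbers Bell_k: exp(e^x - 1) = sum_{k>=0} Bell_k x^k / k!.
So the coefficient of x^13 in 8 exp(e^x - 1) is 8 Bell_13 / 13!.
Computing: Bell_13 = 27644437 and 13! = 6227020800, giving
8 * 27644437/6227020800 = 27644437/778377600.

27644437/778377600


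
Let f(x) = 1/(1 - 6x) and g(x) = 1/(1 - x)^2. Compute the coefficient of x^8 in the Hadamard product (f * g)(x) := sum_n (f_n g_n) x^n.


f has coefficients f_k = 6^k. For g = 1/(1 - x)^2 the coefficient is g_k = C(k + 1, 1) = k + 1. The Hadamard coefficient is (f * g)_k = 6^k * (k + 1).
For k = 8: 6^8 * 9 = 1679616 * 9 = 15116544.

15116544


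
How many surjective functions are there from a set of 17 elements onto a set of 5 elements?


By inclusion-exclusion on which target elements are missed, the number of surjections from an n-set onto a k-set is
surj(n, k) = sum_{j=0}^{k} (-1)^j C(k, j) (k - j)^n.
Equivalently surj(n, k) = k! * S(n, k), where S(n, k) is the Stirling number of the second kind.
For n = 17, k = 5:
S(17, 5) = 5652751651, so
surj = 5! * 5652751651 = 120 * 5652751651 = 678330198120.

678330198120


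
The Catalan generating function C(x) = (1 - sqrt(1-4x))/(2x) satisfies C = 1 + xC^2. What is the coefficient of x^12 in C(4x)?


Substituting x -> 4x scales the n-th coefficient by 4^n, so [x^12] C(4x) = 4^12 * C_12.
C_12 = C(2*12, 12)/(13) = 2704156/13 = 208012.
So 4^12 * 208012 = 16777216 * 208012 = 3489862254592.

3489862254592


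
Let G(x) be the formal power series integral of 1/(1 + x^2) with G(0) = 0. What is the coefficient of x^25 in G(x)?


1/(1 + x^2) = sum_{j>=0} (-1)^j x^(2j). Integrating termwise with G(0) = 0:
G(x) = sum_{j>=0} (-1)^j x^(2j+1) / (2j+1) = arctan(x).
Only odd powers are nonzero. For x^25 write 25 = 2*12 + 1, giving
(-1)^12 / 25 = 1/25 = 1/25.

1/25


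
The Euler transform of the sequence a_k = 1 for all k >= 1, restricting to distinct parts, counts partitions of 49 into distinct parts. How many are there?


Partitions of 49 into distinct parts can be computed via generating function.
Product (1+x)(1+x^2)(1+x^3)...
The coefficient of x^49 = 3264

3264


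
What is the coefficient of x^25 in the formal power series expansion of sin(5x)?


The Maclaurin series is sin(t) = sum_{k>=0} (-1)^k t^(2k+1) / (2k+1)!, so substituting t = 5x, only odd powers of x are nonzero, with coefficient of x^(2k+1) equal to (-1)^k 5^(2k+1) / (2k+1)!.
Write 25 = 2*12 + 1, giving the coefficient (-1)^12 * 5^25 / 25! = 298023223876953125/15511210043330985984000000 = 19073486328125/992717442773183102976.

19073486328125/992717442773183102976


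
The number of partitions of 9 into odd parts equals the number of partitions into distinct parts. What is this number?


Computing partitions of 9 into odd parts (1, 3, 5, ...):
Using the generating function prod_{k>=0} 1/(1-x^(2k+1)),
the count is 8

8


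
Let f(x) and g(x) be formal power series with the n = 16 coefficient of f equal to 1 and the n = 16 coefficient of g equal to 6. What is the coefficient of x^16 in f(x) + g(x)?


Addition of formal power series is termwise.
The coefficient of x^16 in f + g = 1 + 6
= 7

7


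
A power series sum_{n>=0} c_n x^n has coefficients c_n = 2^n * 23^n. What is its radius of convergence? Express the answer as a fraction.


By the root test (Cauchy-Hadamard), the radius is R = 1 / limsup_n |c_n|^(1/n).
Here |c_n|^(1/n) = (2^n * 23^n)^(1/n) = 2 * 23 = 46 for all n.
So R = 1/46 = 1/46.

1/46


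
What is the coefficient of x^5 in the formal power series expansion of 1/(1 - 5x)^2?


The general identity 1/(1 - c x)^r = sum_{k>=0} c^k C(k + r - 1, r - 1) x^k follows by substituting y = c x into 1/(1 - y)^r = sum_{k>=0} C(k + r - 1, r - 1) y^k.
For c = 5, r = 2, k = 5:
5^5 * C(6, 1) = 3125 * 6 = 18750.

18750


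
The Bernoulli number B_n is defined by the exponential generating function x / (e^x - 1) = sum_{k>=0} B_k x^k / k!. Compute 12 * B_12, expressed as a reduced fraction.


Bernoulli numbers can also be computed recursively via B_0 = 1 and sum_{j=0}^{m} C(m+1, j) B_j = 0 for m >= 1. Odd-index Bernoulli numbers vanish for k >= 3.
Computing B_12 = -691/2730, so 12 * B_12 = 12 * -691/2730 = -1382/455.

-1382/455


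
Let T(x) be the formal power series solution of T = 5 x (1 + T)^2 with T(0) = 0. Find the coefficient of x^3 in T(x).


Apply the Lagrange inversion formula: if T = 5 x * phi(T) with phi(t) = (1 + t)^2, then [x^n] T = 5^n * (1/n) [t^(n-1)] phi(t)^n = 5^n * (1/n) [t^(n-1)] (1 + t)^(2n) = 5^n * (1/n) C(2n, n-1).
Using the identity C(2n, n-1) = C(2n, n) * n / (n+1), the unscaled factor equals C(2n, n) / (n+1) = C_n, the n-th Catalan number.
For n = 3: C_3 = C(6, 3) / 4 = 20/4 = 5.
With the 5^3 = 125 factor, the coefficient is 125 * 5 = 625.

625


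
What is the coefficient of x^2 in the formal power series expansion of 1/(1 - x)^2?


The negative binomial / multiset identity is
1/(1 - x)^r = sum_{k>=0} C(k + r - 1, r - 1) x^k.
Here r = 2 and k = 2, so the coefficient is
C(2 + 1, 1) = C(3, 1)
= 3

3


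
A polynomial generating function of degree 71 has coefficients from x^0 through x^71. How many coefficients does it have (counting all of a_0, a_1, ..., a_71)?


A polynomial of degree 71 takes the form a_0 + a_1 x + ... + a_71 x^71.
The number of coefficients is 71 + 1 = 72.

72


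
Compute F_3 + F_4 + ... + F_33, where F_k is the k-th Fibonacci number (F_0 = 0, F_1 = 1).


Use the identity sum_{k=0}^{N} F_k = F_{N+2} - 1 (which follows from F_{k+2} - F_{k+1} = F_k). Then
sum_{k=3}^{33} F_k = (F_{35} - 1) - (F_{4} - 1) = F_{35} - F_{4}.
Computing: F_{35} = 9227465, F_{4} = 3, so
Sum = 9227465 - 3 = 9227462.

9227462


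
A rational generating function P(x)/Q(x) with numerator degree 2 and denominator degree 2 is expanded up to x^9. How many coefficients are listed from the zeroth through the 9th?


Expanding up to x^9 gives the coefficients for x^0, x^1, ..., x^9.
That is 9 + 1 = 10 coefficients in total.

10


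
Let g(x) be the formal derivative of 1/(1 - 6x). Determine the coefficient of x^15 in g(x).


Differentiate termwise: d/dx sum_{k>=0} 6^k x^k = sum_{k>=1} k 6^k x^(k-1) = sum_{j>=0} (j+1) 6^(j+1) x^j.
Equivalently, d/dx [1/(1 - 6x)] = 6/(1 - 6x)^2.
For j = 15: 16 * 6^16 = 16 * 2821109907456 = 45137758519296.

45137758519296


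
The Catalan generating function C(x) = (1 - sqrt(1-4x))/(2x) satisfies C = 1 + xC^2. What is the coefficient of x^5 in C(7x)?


Substituting x -> 7x scales the n-th coefficient by 7^n, so [x^5] C(7x) = 7^5 * C_5.
C_5 = C(2*5, 5)/(6) = 252/6 = 42.
So 7^5 * 42 = 16807 * 42 = 705894.

705894


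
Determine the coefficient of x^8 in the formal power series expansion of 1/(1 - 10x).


The geometric series identity gives 1/(1 - c x) = sum_{k>=0} c^k x^k, so the coefficient of x^k is c^k.
Here c = 10 and k = 8.
Computing: 10^8 = 100000000

100000000


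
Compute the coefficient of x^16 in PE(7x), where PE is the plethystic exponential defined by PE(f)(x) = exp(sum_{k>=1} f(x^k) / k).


With f(x) = 7x, the exponent is sum_{k>=1} 7 x^k / k = 7 * (-ln(1 - x)). Exponentiating:
PE(7x) = exp(-7 ln(1 - x)) = 1/(1 - x)^7.
By the negative binomial expansion, [x^n] 1/(1 - x)^7 = C(n + 6, 6).
For n = 16: C(22, 6) = 74613.

74613


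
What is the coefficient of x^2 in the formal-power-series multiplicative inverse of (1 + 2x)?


The inverse is 1/(1 + 2x). Apply the geometric identity 1/(1 - y) = sum_{k>=0} y^k with y = -2x:
1/(1 + 2x) = sum_{k>=0} (-2)^k x^k.
So the coefficient of x^2 is (-2)^2 = 4.

4


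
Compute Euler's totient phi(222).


phi(n) counts integers in [1, n] coprime to n. Using the multiplicative formula phi(n) = n * prod_{p | n} (1 - 1/p):
222 = 2 * 3 * 37, so
phi(222) = 222 * (1 - 1/2) * (1 - 1/3) * (1 - 1/37) = 72.

72


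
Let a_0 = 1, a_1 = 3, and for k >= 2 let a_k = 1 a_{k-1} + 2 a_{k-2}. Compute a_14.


Iterating the recurrence forward:
a_0 = 1
a_1 = 3
a_2 = 1*3 + 2*1 = 5
a_3 = 1*5 + 2*3 = 11
a_4 = 1*11 + 2*5 = 21
a_5 = 1*21 + 2*11 = 43
a_6 = 1*43 + 2*21 = 85
a_7 = 1*85 + 2*43 = 171
a_8 = 1*171 + 2*85 = 341
a_9 = 1*341 + 2*171 = 683
a_10 = 1*683 + 2*341 = 1365
a_11 = 1*1365 + 2*683 = 2731
a_12 = 1*2731 + 2*1365 = 5461
a_13 = 1*5461 + 2*2731 = 10923
a_14 = 1*10923 + 2*5461 = 21845
So a_14 = 21845.

21845


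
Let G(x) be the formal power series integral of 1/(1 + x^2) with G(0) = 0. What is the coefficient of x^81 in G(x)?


1/(1 + x^2) = sum_{j>=0} (-1)^j x^(2j). Integrating termwise with G(0) = 0:
G(x) = sum_{j>=0} (-1)^j x^(2j+1) / (2j+1) = arctan(x).
Only odd powers are nonzero. For x^81 write 81 = 2*40 + 1, giving
(-1)^40 / 81 = 1/81 = 1/81.

1/81


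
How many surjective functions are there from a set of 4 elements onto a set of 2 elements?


By inclusion-exclusion on which target elements are missed, the number of surjections from an n-set onto a k-set is
surj(n, k) = sum_{j=0}^{k} (-1)^j C(k, j) (k - j)^n.
Equivalently surj(n, k) = k! * S(n, k), where S(n, k) is the Stirling number of the second kind.
For n = 4, k = 2:
S(4, 2) = 7, so
surj = 2! * 7 = 2 * 7 = 14.

14


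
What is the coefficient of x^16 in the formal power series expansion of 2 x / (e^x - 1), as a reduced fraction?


The exponential generating function for Bernoulli numbers is
x / (e^x - 1) = sum_{k>=0} B_k x^k / k!.
So the coefficient of x^16 in 2 x / (e^x - 1) is 2 B_16 / 16!.
Computing: B_16 = -3617/510, 16! = 20922789888000, giving
2 * -3617/510 / 20922789888000 = -3617/5335311421440000.

-3617/5335311421440000


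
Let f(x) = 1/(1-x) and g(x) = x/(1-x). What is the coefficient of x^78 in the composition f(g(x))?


First simplify the composition: f(g(x)) = 1/(1 - x/(1-x)) = (1-x)/((1-x) - x) = (1-x)/(1-2x).
Now extract the coefficient. Write (1-x)/(1-2x) = 1/(1-2x) - x/(1-2x).
The coefficient of x^n in 1/(1-2x) is 2^n, and in x/(1-2x) is 2^(n-1) (for n >= 1).
So the coefficient of x^78 is 2^78 - 2^77 = 302231454903657293676544 - 151115727451828646838272 = 151115727451828646838272.

151115727451828646838272


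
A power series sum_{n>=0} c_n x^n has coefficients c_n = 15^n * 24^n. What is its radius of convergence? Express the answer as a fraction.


By the root test (Cauchy-Hadamard), the radius is R = 1 / limsup_n |c_n|^(1/n).
Here |c_n|^(1/n) = (15^n * 24^n)^(1/n) = 15 * 24 = 360 for all n.
So R = 1/360 = 1/360.

1/360


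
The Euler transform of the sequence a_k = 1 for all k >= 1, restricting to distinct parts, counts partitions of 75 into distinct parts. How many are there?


Partitions of 75 into distinct parts can be computed via generating function.
Product (1+x)(1+x^2)(1+x^3)...
The coefficient of x^75 = 48446

48446


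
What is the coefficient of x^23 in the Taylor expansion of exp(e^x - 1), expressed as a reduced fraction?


exp(e^x - 1) = sum_{k>=0} Bell_k x^k / k!, where Bell_k is the k-th Bell number.
So the coefficient of x^23 is Bell_23 / 23!.
Computing: Bell_23 = 44152005855084346 and 23! = 25852016738884976640000, giving
44152005855084346/25852016738884976640000 = 22076002927542173/12926008369442488320000.

22076002927542173/12926008369442488320000


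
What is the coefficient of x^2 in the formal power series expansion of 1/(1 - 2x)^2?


The general identity 1/(1 - c x)^r = sum_{k>=0} c^k C(k + r - 1, r - 1) x^k follows by substituting y = c x into 1/(1 - y)^r = sum_{k>=0} C(k + r - 1, r - 1) y^k.
For c = 2, r = 2, k = 2:
2^2 * C(3, 1) = 4 * 3 = 12.

12


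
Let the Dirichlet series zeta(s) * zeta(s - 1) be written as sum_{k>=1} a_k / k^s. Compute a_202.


Convolution gives a_k = sum_{d | k} d * 1 = sum_{d | k} d = sigma(k), the sum of positive divisors of k.
For k = 202, the divisors are 1, 2, 101, 202, so
sigma(202) = 1 + 2 + 101 + 202 = 306.

306


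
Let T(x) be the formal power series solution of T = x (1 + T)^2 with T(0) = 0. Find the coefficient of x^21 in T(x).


Apply the Lagrange inversion formula: if T = x * phi(T) with phi(t) = (1 + t)^2, then [x^n] T = (1/n) [t^(n-1)] phi(t)^n = (1/n) [t^(n-1)] (1 + t)^(2n) = (1/n) C(2n, n-1).
Using the identity C(2n, n-1) = C(2n, n) * n / (n+1), the unscaled factor equals C(2n, n) / (n+1) = C_n, the n-th Catalan number.
For n = 21: C_21 = C(42, 21) / 22 = 538257874440/22 = 24466267020 = 24466267020.

24466267020


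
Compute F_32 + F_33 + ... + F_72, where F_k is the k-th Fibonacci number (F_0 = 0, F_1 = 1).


Use the identity sum_{k=0}^{N} F_k = F_{N+2} - 1 (which follows from F_{k+2} - F_{k+1} = F_k). Then
sum_{k=32}^{72} F_k = (F_{74} - 1) - (F_{33} - 1) = F_{74} - F_{33}.
Computing: F_{74} = 1304969544928657, F_{33} = 3524578, so
Sum = 1304969544928657 - 3524578 = 1304969541404079.

1304969541404079


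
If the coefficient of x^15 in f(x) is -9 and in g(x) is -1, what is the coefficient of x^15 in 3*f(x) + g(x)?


Scalar multiplication scales coefficients: 3 * -9 = -27.
Then add the g coefficient: -27 + -1
= -28

-28


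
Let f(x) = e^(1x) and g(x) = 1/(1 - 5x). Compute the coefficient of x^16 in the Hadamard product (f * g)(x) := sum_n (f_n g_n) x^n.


Expanding: f_k = 1^k/k! (from e^(1x)) and g_k = 5^k (from 1/(1 - 5x)). So the Hadamard coefficient (f * g)_k = 1^k 5^k / k! = (5)^k / k!.
For k = 16: 5^16/16! = 152587890625/20922789888000 = 1220703125/167382319104.

1220703125/167382319104


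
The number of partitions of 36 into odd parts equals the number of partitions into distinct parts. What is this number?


Computing partitions of 36 into odd parts (1, 3, 5, ...):
Using the generating function prod_{k>=0} 1/(1-x^(2k+1)),
the count is 668

668


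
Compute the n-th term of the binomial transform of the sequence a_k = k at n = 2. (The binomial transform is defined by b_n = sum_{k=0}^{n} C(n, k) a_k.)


With a_k = k, b_n = sum_{k=0}^{n} C(n, k) k. Using k * C(n, k) = n * C(n-1, k-1) gives b_n = n * sum_{k>=1} C(n-1, k-1) = n * 2^(n-1).
For n = 2: 2 * 2^1 = 2 * 2 = 4.

4


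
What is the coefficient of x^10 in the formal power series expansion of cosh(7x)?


The Maclaurin series is cosh(t) = sum_{m>=0} t^(2m) / (2m)!, so substituting t = 7x, only even powers of x are nonzero, with coefficient of x^(2m) equal to 7^(2m) / (2m)!.
For x^10 the coefficient is 7^10/10! = 282475249/3628800 = 40353607/518400.

40353607/518400


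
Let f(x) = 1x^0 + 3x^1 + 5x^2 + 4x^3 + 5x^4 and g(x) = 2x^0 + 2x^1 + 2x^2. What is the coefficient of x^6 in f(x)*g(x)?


Cauchy product at x^6:
5*2
= 10

10


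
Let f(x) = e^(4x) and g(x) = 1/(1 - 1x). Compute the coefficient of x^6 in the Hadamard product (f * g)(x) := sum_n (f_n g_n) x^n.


Expanding: f_k = 4^k/k! (from e^(4x)) and g_k = 1^k (from 1/(1 - 1x)). So the Hadamard coefficient (f * g)_k = 4^k 1^k / k! = (4)^k / k!.
For k = 6: 4^6/6! = 4096/720 = 256/45.

256/45


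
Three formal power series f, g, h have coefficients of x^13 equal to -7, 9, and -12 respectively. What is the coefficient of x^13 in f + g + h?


Series addition is componentwise:
-7 + 9 + -12
= -10

-10


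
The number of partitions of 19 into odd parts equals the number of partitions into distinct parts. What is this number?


Computing partitions of 19 into odd parts (1, 3, 5, ...):
Using the generating function prod_{k>=0} 1/(1-x^(2k+1)),
the count is 54

54


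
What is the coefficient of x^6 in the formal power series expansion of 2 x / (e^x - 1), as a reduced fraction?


The exponential generating function for Bernoulli numbers is
x / (e^x - 1) = sum_{k>=0} B_k x^k / k!.
So the coefficient of x^6 in 2 x / (e^x - 1) is 2 B_6 / 6!.
Computing: B_6 = 1/42, 6! = 720, giving
2 * 1/42 / 720 = 1/15120.

1/15120


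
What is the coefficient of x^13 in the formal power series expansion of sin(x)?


The Maclaurin series is sin(t) = sum_{k>=0} (-1)^k t^(2k+1) / (2k+1)!, so substituting t = x, only odd powers of x are nonzero, with coefficient of x^(2k+1) equal to (-1)^k / (2k+1)!.
Write 13 = 2*6 + 1, giving the coefficient (-1)^6 / 13! = 1/6227020800 = 1/6227020800.

1/6227020800


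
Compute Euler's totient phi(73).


phi(n) counts integers in [1, n] coprime to n. Using the multiplicative formula phi(n) = n * prod_{p | n} (1 - 1/p):
73 = 73, so
phi(73) = 73 * (1 - 1/73) = 72.

72


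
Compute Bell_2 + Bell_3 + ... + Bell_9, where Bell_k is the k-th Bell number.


Recall Bell_k counts set partitions of a k-set (with Bell_0 = 1 by convention).
Bell_2 through Bell_9: 2, 5, 15, 52, 203, 877, 4140, 21147
Sum = 2 + 5 + 15 + 52 + 203 + 877 + 4140 + 21147 = 26441.

26441


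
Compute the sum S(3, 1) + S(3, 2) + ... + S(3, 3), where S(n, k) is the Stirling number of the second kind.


By definition, S(n, k) counts partitions of an n-set into exactly k nonempty blocks.
Computing row n = 3 for k = 1..3:
S(3, k): 1, 3, 1
Sum = 5. (This equals Bell_3 since the sum runs over all k.)

5


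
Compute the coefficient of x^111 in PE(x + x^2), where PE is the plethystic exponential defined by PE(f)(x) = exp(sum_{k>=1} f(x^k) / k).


With f(x) = x + x^2, the exponent is sum_{k>=1} (x^k + x^(2k)) / k = -ln(1 - x) - ln(1 - x^2). Exponentiating:
PE(x + x^2) = 1 / ((1 - x)(1 - x^2)).
This is the generating function for partitions of n into parts of size 1 or 2. The number of 2's can be any j in 0..55, and the rest are 1's, so
[x^111] = floor(111/2) + 1 = 56.

56
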